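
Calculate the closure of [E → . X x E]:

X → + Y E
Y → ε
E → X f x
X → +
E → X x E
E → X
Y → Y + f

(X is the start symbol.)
Start with: [E → . X x E]
  [E → . X x E] has the dot before X: add [X → . + Y E], [X → . +]
No further items can be added.

CLOSURE = { [E → . X x E], [X → . + Y E], [X → . +] }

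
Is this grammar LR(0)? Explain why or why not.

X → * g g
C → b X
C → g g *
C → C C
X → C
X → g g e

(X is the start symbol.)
No. Shift-reduce conflict between [X → C .] and [C → . b X]

A grammar is LR(0) if no state in the canonical LR(0) collection has:
  - both a shift item (dot before a terminal) and a complete item (shift-reduce conflict), or
  - two or more complete items (reduce-reduce conflict; the accept item [X' → X .] counts as a complete item here).

Augment with X' → X and build the canonical LR(0) collection (I0 = CLOSURE({[X' → . X]}), then GOTO on every symbol after a dot until no new states appear). It has 15 states:
  I0: { [C → . C C], [C → . b X], [C → . g g *], [X → . * g g], [X → . C], [X → . g g e], [X' → . X] }  — shift
  I1: { [X → * . g g] }  — shift
  I2: { [C → . C C], [C → . b X], [C → . g g *], [C → C . C], [X → C .] }  — shift, reduce
  I3: { [X' → X .] }  — accept
  I4: { [C → . C C], [C → . b X], [C → . g g *], [C → b . X], [X → . * g g], [X → . C], [X → . g g e] }  — shift
  I5: { [C → g . g *], [X → g . g e] }  — shift
  I6: { [C → g g . *], [X → g g . e] }  — shift
  I7: { [C → g g * .] }  — reduce
  I8: { [X → g g e .] }  — reduce
  I9: { [C → b X .] }  — reduce
  I10: { [C → . C C], [C → . b X], [C → . g g *], [C → C . C], [C → C C .] }  — shift, reduce
  I11: { [C → g . g *] }  — shift
  I12: { [C → g g . *] }  — shift
  I13: { [X → * g . g] }  — shift
  I14: { [X → * g g .] }  — reduce

Conflict in state I2:
  Shift-reduce conflict between [X → C .] and [C → . b X]
So the grammar is NOT LR(0).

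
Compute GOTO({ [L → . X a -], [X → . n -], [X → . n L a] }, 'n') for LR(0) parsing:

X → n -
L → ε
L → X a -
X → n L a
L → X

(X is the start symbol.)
GOTO(I, 'n') = CLOSURE({ [A → αX.β] : [A → α.Xβ] ∈ I, X = 'n' })

Items with dot before 'n', with the dot advanced:
  [X → . n -] → [X → n . -]
  [X → . n L a] → [X → n . L a]
Closure of the advanced items:
  [X → n . L a] has the dot before L: add [L → .], [L → . X a -], [L → . X]
  [L → . X a -] has the dot before X: add [X → . n -], [X → . n L a]

GOTO = { [L → . X a -], [L → . X], [L → .], [X → . n -], [X → . n L a], [X → n . -], [X → n . L a] }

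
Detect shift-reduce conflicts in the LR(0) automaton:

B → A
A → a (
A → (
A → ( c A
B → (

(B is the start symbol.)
Yes — I1: [A → ( .] vs [A → ( . c A]; I7: [A → ( .] vs [A → ( . c A]

Augment with B' → B and build the canonical LR(0) collection (I0 = CLOSURE({[B' → . B]}), then GOTO on every symbol after a dot until no new states appear). It has 9 states:
  I0: { [A → . ( c A], [A → . (], [A → . a (], [B → . (], [B → . A], [B' → . B] }  — shift
  I1: { [A → ( . c A], [A → ( .], [B → ( .] }  — shift, 2 reduces
  I2: { [B → A .] }  — reduce
  I3: { [B' → B .] }  — accept
  I4: { [A → a . (] }  — shift
  I5: { [A → a ( .] }  — reduce
  I6: { [A → ( c . A], [A → . ( c A], [A → . (], [A → . a (] }  — shift
  I7: { [A → ( . c A], [A → ( .] }  — shift, reduce
  I8: { [A → ( c A .] }  — reduce

I1 contains reduce items [A → ( .], [B → ( .] and shift item [A → ( . c A] — shift-reduce conflict.
I7 contains reduce item [A → ( .] and shift item [A → ( . c A] — shift-reduce conflict.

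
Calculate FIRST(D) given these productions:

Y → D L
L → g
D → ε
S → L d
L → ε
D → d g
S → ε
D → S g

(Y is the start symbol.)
FIRST sets of the other non-terminals involved (by the same procedure, iterated to a fixed point):
  FIRST(S) = { 'd', 'g', ε }

From D → ε:
  - ε-production, so ε ∈ FIRST(D)
From D → d g:
  - d is a terminal: add 'd' and stop
From D → S g:
  - S is a non-terminal: add FIRST(S) \ {ε} = { 'd', 'g' }
    S is nullable, so continue to the next symbol
  - g is a terminal: add 'g' and stop

Collecting: FIRST(D) = { 'd', 'g', ε }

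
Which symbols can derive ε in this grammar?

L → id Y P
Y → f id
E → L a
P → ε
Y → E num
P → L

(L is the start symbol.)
{ 'P' }

ε-productions: P → ε
So P is immediately nullable.
No further non-terminal can be added: every production for the remaining non-terminals contains a terminal or a non-nullable non-terminal.
Nullable = { 'P' }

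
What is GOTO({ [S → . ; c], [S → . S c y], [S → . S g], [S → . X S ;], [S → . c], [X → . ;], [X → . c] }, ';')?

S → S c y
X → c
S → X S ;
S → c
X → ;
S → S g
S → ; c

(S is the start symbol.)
GOTO(I, ';') = CLOSURE({ [A → αX.β] : [A → α.Xβ] ∈ I, X = ';' })

Items with dot before ';', with the dot advanced:
  [S → . ; c] → [S → ; . c]
  [X → . ;] → [X → ; .]
Closure adds nothing (no advanced item has the dot before a non-terminal).

GOTO = { [S → ; . c], [X → ; .] }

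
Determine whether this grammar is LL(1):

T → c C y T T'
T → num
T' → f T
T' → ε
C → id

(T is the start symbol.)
No. Predict set conflict for T': { 'f' }

A grammar is LL(1) if for each non-terminal N with multiple productions, the predict sets of those productions are pairwise disjoint, where PREDICT(N → α) = (FIRST(α) \ {ε}) ∪ (FOLLOW(N) if α ⇒* ε).

Relevant sets:
  FOLLOW(T') = { $, 'f' }

For T:
  PREDICT(T → c C y T T') = { 'c' }
  PREDICT(T → num) = { 'num' }
For T':
  PREDICT(T' → f T) = { 'f' }
  PREDICT(T' → ε) = { $, 'f' }
C has a single production, so nothing to check there.

Conflict found: Predict set conflict for T': { 'f' }
The grammar is NOT LL(1).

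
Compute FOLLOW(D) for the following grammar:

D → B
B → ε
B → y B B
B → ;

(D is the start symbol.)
To compute FOLLOW(D), find every occurrence of D on a right-hand side N → α D β: add FIRST(β) \ {ε}, and if β is empty or nullable also add FOLLOW(N). Iterate to a fixed point.

D is the start symbol, so $ ∈ FOLLOW(D).
D does not occur on any right-hand side.

Taking the union: FOLLOW(D) = { $ }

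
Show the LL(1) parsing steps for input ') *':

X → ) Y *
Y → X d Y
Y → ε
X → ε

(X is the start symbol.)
LL(1) parsing maintains a stack (initially the start symbol over $) and the input. At each step: if the stack top is a terminal, match it against the current input token; if it is a non-terminal N, replace it with the RHS of M[N, lookahead] (the unique production whose predict set contains the lookahead).

Stack is shown with the top on the left.

Stack    Input  Action
----------------------
X $      ) * $  output X → ) Y *
) Y * $  ) * $  match ')'
Y * $    * $    output Y → ε
* $      * $    match '*'
$        $      accept

The string is accepted.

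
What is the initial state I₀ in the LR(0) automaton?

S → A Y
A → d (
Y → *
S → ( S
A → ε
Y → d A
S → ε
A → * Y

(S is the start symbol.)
{ [A → . * Y], [A → . d (], [A → .], [S → . ( S], [S → . A Y], [S → .], [S' → . S] }

First, augment the grammar with S' → S
I₀ = CLOSURE({ [S' → . S] }):
  [S' → . S] has the dot before S: add [S → . A Y], [S → . ( S], [S → .]
  [S → . A Y] has the dot before A: add [A → . d (], [A → .], [A → . * Y]
No further items can be added.

I₀ = { [A → . * Y], [A → . d (], [A → .], [S → . ( S], [S → . A Y], [S → .], [S' → . S] }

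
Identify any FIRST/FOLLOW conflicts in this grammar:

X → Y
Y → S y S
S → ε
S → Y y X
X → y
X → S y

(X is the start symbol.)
Yes. S → Y y X with FOLLOW(S) on { 'y' }

Nullable non-terminals: S.
FIRST sets used below: FIRST(Y) = { 'y' }

S: nullable alternative(s) S → ε; FOLLOW(S) = { $, 'y' }
  S → ε: FIRST \ {ε} = { } — this is the only nullable alternative, skip
  S → Y y X: FIRST \ {ε} = { 'y' } — overlaps FOLLOW(S) on { 'y' }: CONFLICT

X, Y have no nullable alternative, so no FIRST/FOLLOW check is needed there.

So the grammar has 1 FIRST/FOLLOW conflict (marked CONFLICT above).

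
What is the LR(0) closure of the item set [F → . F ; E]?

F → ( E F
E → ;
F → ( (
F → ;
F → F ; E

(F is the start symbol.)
To compute CLOSURE, for each item [A → α.Bβ] where B is a non-terminal, add [B → .γ] for all productions B → γ; repeat for the newly added items until nothing changes.

Start with: [F → . F ; E]
  [F → . F ; E] has the dot before F: add [F → . ( E F], [F → . ( (], [F → . ;]
No further items can be added.

CLOSURE = { [F → . ( (], [F → . ( E F], [F → . ;], [F → . F ; E] }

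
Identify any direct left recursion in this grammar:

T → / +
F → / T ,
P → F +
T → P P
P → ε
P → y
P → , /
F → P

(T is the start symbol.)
No direct left recursion

T → / +: starts with '/'
F → / T ,: starts with '/'
P → F +: starts with F
T → P P: starts with P
P → ε: starts with ε
P → y: starts with y
P → , /: starts with ','
F → P: starts with P

No direct left recursion found.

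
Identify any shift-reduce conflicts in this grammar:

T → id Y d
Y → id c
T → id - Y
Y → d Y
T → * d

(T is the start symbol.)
No shift-reduce conflicts

A shift-reduce conflict occurs when an LR(0) state has both:
  - a complete (reduce) item [A → α .] (dot at the end), and
  - a shift item [B → β . c γ] (dot before a terminal).

Augment with T' → T and build the canonical LR(0) collection (I0 = CLOSURE({[T' → . T]}), then GOTO on every symbol after a dot until no new states appear). It has 13 states:
  I0: { [T → . * d], [T → . id - Y], [T → . id Y d], [T' → . T] }  — shift
  I1: { [T → * . d] }  — shift
  I2: { [T' → T .] }  — accept
  I3: { [T → id . - Y], [T → id . Y d], [Y → . d Y], [Y → . id c] }  — shift
  I4: { [T → id - . Y], [Y → . d Y], [Y → . id c] }  — shift
  I5: { [T → id Y . d] }  — shift
  I6: { [Y → . d Y], [Y → . id c], [Y → d . Y] }  — shift
  I7: { [Y → id . c] }  — shift
  I8: { [Y → id c .] }  — reduce
  I9: { [Y → d Y .] }  — reduce
  I10: { [T → id Y d .] }  — reduce
  I11: { [T → id - Y .] }  — reduce
  I12: { [T → * d .] }  — reduce

No state contains both a complete item and a shift item.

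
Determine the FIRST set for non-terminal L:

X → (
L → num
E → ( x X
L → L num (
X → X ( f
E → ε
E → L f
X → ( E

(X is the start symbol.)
{ 'num' }

From L → num:
  - num is a terminal: add 'num' and stop
From L → L num (:
  - L is the symbol being defined: contributes nothing new
    L is not nullable, so stop

Collecting: FIRST(L) = { 'num' }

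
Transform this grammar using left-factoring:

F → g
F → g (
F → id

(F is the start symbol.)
Left-factoring transforms A → αβ₁ | αβ₂ into A → αA' and A' → β₁ | β₂
(α is the longest common prefix among the alternatives). Repeat until
no nonterminal has two alternatives with a common prefix.

Round 1: F has alternatives sharing prefix 'g'. Introduce F': F → g F'
  Add: F' → ε
  Add: F' → (

No remaining common prefixes — done.

Resulting grammar:
F → g F'
F' → ε
F' → (
F → id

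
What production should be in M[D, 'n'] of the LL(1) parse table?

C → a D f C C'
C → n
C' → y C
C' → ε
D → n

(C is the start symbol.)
D → n

To find M[D, 'n'], we find productions for D where 'n' is in the predict set (PREDICT(N → α) = (FIRST(α) \ {ε}) ∪ (FOLLOW(N) if α ⇒* ε)).

D → n: PREDICT = { 'n' }
  'n' is in predict set, so this production goes in M[D, 'n']

M[D, 'n'] = D → n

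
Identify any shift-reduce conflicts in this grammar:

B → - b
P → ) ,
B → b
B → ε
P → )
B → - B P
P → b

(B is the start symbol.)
A shift-reduce conflict occurs when an LR(0) state has both:
  - a complete (reduce) item [A → α .] (dot at the end), and
  - a shift item [B → β . c γ] (dot before a terminal).

Augment with B' → B and build the canonical LR(0) collection (I0 = CLOSURE({[B' → . B]}), then GOTO on every symbol after a dot until no new states appear). It has 10 states:
  I0: { [B → . - B P], [B → . - b], [B → . b], [B → .], [B' → . B] }  — shift, reduce
  I1: { [B → - . B P], [B → - . b], [B → . - B P], [B → . - b], [B → . b], [B → .] }  — shift, reduce
  I2: { [B' → B .] }  — accept
  I3: { [B → b .] }  — reduce
  I4: { [B → - B . P], [P → . ) ,], [P → . )], [P → . b] }  — shift
  I5: { [B → - b .], [B → b .] }  — 2 reduces
  I6: { [P → ) . ,], [P → ) .] }  — shift, reduce
  I7: { [B → - B P .] }  — reduce
  I8: { [P → b .] }  — reduce
  I9: { [P → ) , .] }  — reduce

I0 contains reduce item [B → .] and shift items [B → . - B P], [B → . - b], [B → . b] — shift-reduce conflict.
I1 contains reduce item [B → .] and shift items [B → . - B P], [B → . - b], [B → - . b], [B → . b] — shift-reduce conflict.
I6 contains reduce item [P → ) .] and shift item [P → ) . ,] — shift-reduce conflict.

Answer: Yes — I0: [B → .] vs [B → . - B P]; I1: [B → .] vs [B → . - B P]; I6: [P → ) .] vs [P → ) . ,]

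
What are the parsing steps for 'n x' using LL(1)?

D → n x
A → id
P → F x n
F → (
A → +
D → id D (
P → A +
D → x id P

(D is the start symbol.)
Stack is shown with the top on the left.

Stack  Input  Action
--------------------
D $    n x $  output D → n x
n x $  n x $  match 'n'
x $    x $    match 'x'
$      $      accept

The string is accepted.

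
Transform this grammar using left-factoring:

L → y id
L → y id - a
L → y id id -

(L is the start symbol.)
L → y id L'
L' → ε
L' → - a
L' → id -

Left-factoring transforms A → αβ₁ | αβ₂ into A → αA' and A' → β₁ | β₂
(α is the longest common prefix among the alternatives). Repeat until
no nonterminal has two alternatives with a common prefix.

Round 1: L has alternatives sharing prefix 'y id'. Introduce L': L → y id L'
  Add: L' → ε
  Add: L' → - a
  Add: L' → id -

No remaining common prefixes — done.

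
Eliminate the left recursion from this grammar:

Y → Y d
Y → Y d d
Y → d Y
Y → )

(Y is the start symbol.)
Y is directly left-recursive. The standard transformation for
  A → A α₁ | ... | A α_m | β₁ | ... | β_n
is
  A  → β₁ A' | ... | β_n A'
  A' → α₁ A' | ... | α_m A' | ε

Y → d Y becomes Y → d Y Y'
Y → ) becomes Y → ) Y'
Y → Y d becomes Y' → d Y'
Y → Y d d becomes Y' → d d Y'
Add Y' → ε

Resulting grammar:
Y → d Y Y'
Y → ) Y'
Y' → d Y'
Y' → d d Y'
Y' → ε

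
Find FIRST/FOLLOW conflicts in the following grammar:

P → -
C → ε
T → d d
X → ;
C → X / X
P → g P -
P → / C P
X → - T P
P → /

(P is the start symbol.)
Yes. C → X '/' X with FOLLOW(C) on { '-' }

A FIRST/FOLLOW conflict occurs when a non-terminal N has a nullable alternative N → β (β ⇒* ε) and another alternative N → α with FIRST(α) ∩ FOLLOW(N) ≠ ∅: on such a lookahead the parser cannot decide between expanding α and letting N vanish via β.

Nullable non-terminals: C.
FIRST sets used below: FIRST(X) = { '-', ';' }

C: nullable alternative(s) C → ε; FOLLOW(C) = { '-', '/', 'g' }
  C → ε: FIRST \ {ε} = { } — this is the only nullable alternative, skip
  C → X / X: FIRST \ {ε} = { '-', ';' } — overlaps FOLLOW(C) on { '-' }: CONFLICT

P, T, X have no nullable alternative, so no FIRST/FOLLOW check is needed there.

So the grammar has 1 FIRST/FOLLOW conflict (marked CONFLICT above).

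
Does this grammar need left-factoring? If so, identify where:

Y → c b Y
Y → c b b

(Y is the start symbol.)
Yes, Y has productions with common prefix 'c b'

Left-factoring is needed when two productions for the same non-terminal
share a common prefix on the right-hand side.

Productions for Y:
  Y → c b Y
  Y → c b b

Found common prefix 'c b' in productions for Y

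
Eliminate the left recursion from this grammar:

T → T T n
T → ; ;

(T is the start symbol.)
T → ; ; T'
T' → T n T'
T' → ε

T is directly left-recursive. The standard transformation for
  A → A α₁ | ... | A α_m | β₁ | ... | β_n
is
  A  → β₁ A' | ... | β_n A'
  A' → α₁ A' | ... | α_m A' | ε

T → ; ; becomes T → ; ; T'
T → T T n becomes T' → T n T'
Add T' → ε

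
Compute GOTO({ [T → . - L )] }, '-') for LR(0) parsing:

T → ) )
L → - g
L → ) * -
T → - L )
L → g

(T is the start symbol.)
GOTO(I, '-') = CLOSURE({ [A → αX.β] : [A → α.Xβ] ∈ I, X = '-' })

Items with dot before '-', with the dot advanced:
  [T → . - L )] → [T → - . L )]
Closure of the advanced items:
  [T → - . L )] has the dot before L: add [L → . - g], [L → . ) * -], [L → . g]

GOTO = { [L → . ) * -], [L → . - g], [L → . g], [T → - . L )] }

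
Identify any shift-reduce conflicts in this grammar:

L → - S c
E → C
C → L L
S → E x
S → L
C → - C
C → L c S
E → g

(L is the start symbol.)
Augment with L' → L and build the canonical LR(0) collection (I0 = CLOSURE({[L' → . L]}), then GOTO on every symbol after a dot until no new states appear). It has 15 states:
  I0: { [L → . - S c], [L' → . L] }  — shift
  I1: { [C → . - C], [C → . L L], [C → . L c S], [E → . C], [E → . g], [L → - . S c], [L → . - S c], [S → . E x], [S → . L] }  — shift
  I2: { [L' → L .] }  — accept
  I3: { [C → - . C], [C → . - C], [C → . L L], [C → . L c S], [E → . C], [E → . g], [L → - . S c], [L → . - S c], [S → . E x], [S → . L] }  — shift
  I4: { [E → C .] }  — reduce
  I5: { [S → E . x] }  — shift
  I6: { [C → L . L], [C → L . c S], [L → . - S c], [S → L .] }  — shift, reduce
  I7: { [L → - S . c] }  — shift
  I8: { [E → g .] }  — reduce
  I9: { [L → - S c .] }  — reduce
  I10: { [C → L L .] }  — reduce
  I11: { [C → . - C], [C → . L L], [C → . L c S], [C → L c . S], [E → . C], [E → . g], [L → . - S c], [S → . E x], [S → . L] }  — shift
  I12: { [C → L c S .] }  — reduce
  I13: { [S → E x .] }  — reduce
  I14: { [C → - C .], [E → C .] }  — 2 reduces

I6 contains reduce item [S → L .] and shift items [C → L . c S], [L → . - S c] — shift-reduce conflict.

Answer: Yes — I6: [S → L .] vs [C → L . c S]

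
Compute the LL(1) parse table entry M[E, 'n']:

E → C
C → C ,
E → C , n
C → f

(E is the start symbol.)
Empty (error entry)

To find M[E, 'n'], we find productions for E where 'n' is in the predict set (PREDICT(N → α) = (FIRST(α) \ {ε}) ∪ (FOLLOW(N) if α ⇒* ε)).

Relevant sets:
  FIRST(C) = { 'f' }

E → C: PREDICT = { 'f' }
E → C , n: PREDICT = { 'f' }

M[E, 'n'] is empty (no production applies)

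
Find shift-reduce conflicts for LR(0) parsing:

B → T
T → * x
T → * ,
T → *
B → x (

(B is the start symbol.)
A shift-reduce conflict occurs when an LR(0) state has both:
  - a complete (reduce) item [A → α .] (dot at the end), and
  - a shift item [B → β . c γ] (dot before a terminal).

Augment with B' → B and build the canonical LR(0) collection (I0 = CLOSURE({[B' → . B]}), then GOTO on every symbol after a dot until no new states appear). It has 8 states:
  I0: { [B → . T], [B → . x (], [B' → . B], [T → . * ,], [T → . * x], [T → . *] }  — shift
  I1: { [T → * . ,], [T → * . x], [T → * .] }  — shift, reduce
  I2: { [B' → B .] }  — accept
  I3: { [B → T .] }  — reduce
  I4: { [B → x . (] }  — shift
  I5: { [B → x ( .] }  — reduce
  I6: { [T → * , .] }  — reduce
  I7: { [T → * x .] }  — reduce

I1 contains reduce item [T → * .] and shift items [T → * . ,], [T → * . x] — shift-reduce conflict.

Answer: Yes — I1: [T → * .] vs [T → * . ,]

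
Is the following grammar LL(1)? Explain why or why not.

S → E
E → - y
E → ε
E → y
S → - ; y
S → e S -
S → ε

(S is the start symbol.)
No. Predict set conflict for S: { '-' }

Relevant sets:
  FIRST(E) = { '-', 'y', ε }
  FOLLOW(S) = { $, '-' }
  FOLLOW(E) = { $, '-' }

For S:
  PREDICT(S → E) = { $, '-', 'y' }
  PREDICT(S → '-' ';' y) = { '-' }
  PREDICT(S → e S '-') = { 'e' }
  PREDICT(S → ε) = { $, '-' }
For E:
  PREDICT(E → '-' y) = { '-' }
  PREDICT(E → ε) = { $, '-' }
  PREDICT(E → y) = { 'y' }

Conflict found: Predict set conflict for S: { '-' }
The grammar is NOT LL(1).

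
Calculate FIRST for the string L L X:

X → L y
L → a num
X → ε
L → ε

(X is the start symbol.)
FIRST sets of the non-terminals involved (from the grammar, by fixed-point iteration):
  FIRST(L) = { 'a', ε }
  FIRST(X) = { 'a', 'y', ε }

To compute FIRST(L L X), process the symbols left to right:
Symbol L is a non-terminal. Add FIRST(L) \ {ε} = { 'a' }
L is nullable (ε ∈ FIRST(L)), continue to the next symbol.
Symbol L is a non-terminal. Add FIRST(L) \ {ε} = { 'a' }
L is nullable (ε ∈ FIRST(L)), continue to the next symbol.
Symbol X is a non-terminal. Add FIRST(X) \ {ε} = { 'a', 'y' }
X is nullable (ε ∈ FIRST(X)), continue to the next symbol.
All symbols are nullable, so ε is in the result.
FIRST(L L X) = { 'a', 'y', ε }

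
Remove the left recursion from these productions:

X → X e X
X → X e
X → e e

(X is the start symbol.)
X is directly left-recursive. The standard transformation for
  A → A α₁ | ... | A α_m | β₁ | ... | β_n
is
  A  → β₁ A' | ... | β_n A'
  A' → α₁ A' | ... | α_m A' | ε

X → e e becomes X → e e X'
X → X e X becomes X' → e X X'
X → X e becomes X' → e X'
Add X' → ε

Resulting grammar:
X → e e X'
X' → e X X'
X' → e X'
X' → ε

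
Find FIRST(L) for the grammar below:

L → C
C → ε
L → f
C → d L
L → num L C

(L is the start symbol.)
FIRST sets of the other non-terminals involved (by the same procedure, iterated to a fixed point):
  FIRST(C) = { 'd', ε }

From L → C:
  - C is a non-terminal: add FIRST(C) \ {ε} = { 'd' }
    C is nullable and nothing follows, so the whole right-hand side can vanish: ε ∈ FIRST(L)
From L → f:
  - f is a terminal: add 'f' and stop
From L → num L C:
  - num is a terminal: add 'num' and stop

Collecting: FIRST(L) = { 'd', 'f', 'num', ε }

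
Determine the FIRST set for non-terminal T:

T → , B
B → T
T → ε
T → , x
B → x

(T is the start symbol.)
To compute FIRST(T), examine every production with T on the left-hand side, reading each right-hand side left to right until a non-nullable symbol is reached.

From T → , B:
  - ',' is a terminal: add ',' and stop
From T → ε:
  - ε-production, so ε ∈ FIRST(T)
From T → , x:
  - ',' is a terminal: add ',' and stop

Collecting: FIRST(T) = { ',', ε }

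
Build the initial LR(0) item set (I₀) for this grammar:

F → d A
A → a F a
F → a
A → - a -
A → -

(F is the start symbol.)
First, augment the grammar with F' → F
I₀ = CLOSURE({ [F' → . F] }):
  [F' → . F] has the dot before F: add [F → . d A], [F → . a]
No further items can be added.

I₀ = { [F → . a], [F → . d A], [F' → . F] }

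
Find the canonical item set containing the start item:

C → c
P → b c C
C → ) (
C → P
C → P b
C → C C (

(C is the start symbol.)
First, augment the grammar with C' → C
I₀ = CLOSURE({ [C' → . C] }):
  [C' → . C] has the dot before C: add [C → . c], [C → . ) (], [C → . P], [C → . P b], [C → . C C (]
  [C → . P] has the dot before P: add [P → . b c C]
No further items can be added.

I₀ = { [C → . ) (], [C → . C C (], [C → . P b], [C → . P], [C → . c], [C' → . C], [P → . b c C] }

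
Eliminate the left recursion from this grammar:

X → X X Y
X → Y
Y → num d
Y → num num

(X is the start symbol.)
X is directly left-recursive. The standard transformation for
  A → A α₁ | ... | A α_m | β₁ | ... | β_n
is
  A  → β₁ A' | ... | β_n A'
  A' → α₁ A' | ... | α_m A' | ε

X → Y becomes X → Y X'
X → X X Y becomes X' → X Y X'
Add X' → ε

Productions for other non-terminals are unchanged:
  Y → num d
  Y → num num

Resulting grammar:
X → Y X'
X' → X Y X'
X' → ε
Y → num d
Y → num num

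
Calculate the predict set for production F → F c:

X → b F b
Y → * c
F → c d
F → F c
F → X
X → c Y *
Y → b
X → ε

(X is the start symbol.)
PREDICT(F → F c) = (FIRST(RHS) \ {ε}) ∪ (FOLLOW(F) if ε ∈ FIRST(RHS), i.e. RHS ⇒* ε)
FIRST(F) = { 'b', 'c', ε }
FIRST(F c) = { 'b', 'c' }
ε ∉ FIRST(F c), so FOLLOW(F) is not added.
PREDICT(F → F c) = { 'b', 'c' }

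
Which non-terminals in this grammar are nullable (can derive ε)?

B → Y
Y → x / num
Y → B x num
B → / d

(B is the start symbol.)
None

There are no ε-productions, so no non-terminal can derive ε.
No non-terminals are nullable.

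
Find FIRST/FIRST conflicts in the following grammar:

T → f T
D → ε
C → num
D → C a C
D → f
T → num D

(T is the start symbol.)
No FIRST/FIRST conflicts.

A FIRST/FIRST conflict occurs when two productions N → α and N → β for the same non-terminal have FIRST(α) ∩ FIRST(β) ≠ ∅ (with ε ∈ FIRST of a nullable right-hand side, so two nullable alternatives also conflict).

FIRST sets of the non-terminals at (or reachable through a nullable prefix from) the front of some alternative:
  FIRST(C) = { 'num' }

Productions for T:
  T → f T: FIRST = { 'f' }
  T → num D: FIRST = { 'num' }
Productions for D:
  D → ε: FIRST = { ε }
  D → C a C: FIRST = { 'num' }
  D → f: FIRST = { 'f' }
C has only one production, so no FIRST/FIRST conflict is possible there.

All alternatives of each non-terminal have pairwise disjoint FIRST sets.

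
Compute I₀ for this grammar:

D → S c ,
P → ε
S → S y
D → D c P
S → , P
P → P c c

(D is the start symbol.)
{ [D → . D c P], [D → . S c ,], [D' → . D], [S → . , P], [S → . S y] }

First, augment the grammar with D' → D
I₀ = CLOSURE({ [D' → . D] }):
  [D' → . D] has the dot before D: add [D → . S c ,], [D → . D c P]
  [D → . S c ,] has the dot before S: add [S → . S y], [S → . , P]
No further items can be added.

I₀ = { [D → . D c P], [D → . S c ,], [D' → . D], [S → . , P], [S → . S y] }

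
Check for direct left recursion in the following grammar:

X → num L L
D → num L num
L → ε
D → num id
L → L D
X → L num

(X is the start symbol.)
Yes, L is left-recursive

Direct left recursion occurs when N → N α for some non-terminal N (the right-hand side begins with the left-hand side itself).

X → num L L: starts with num
D → num L num: starts with num
L → ε: starts with ε
D → num id: starts with num
L → L D: LEFT RECURSIVE (starts with L)
X → L num: starts with L

The grammar has direct left recursion on: L.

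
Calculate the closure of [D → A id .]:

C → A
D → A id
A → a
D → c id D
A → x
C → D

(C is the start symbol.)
To compute CLOSURE, for each item [A → α.Bβ] where B is a non-terminal, add [B → .γ] for all productions B → γ; repeat for the newly added items until nothing changes.

Start with: [D → A id .]
The dot is at the end, so nothing is added.

CLOSURE = { [D → A id .] }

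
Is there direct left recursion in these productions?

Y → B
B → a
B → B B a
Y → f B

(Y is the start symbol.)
Direct left recursion occurs when N → N α for some non-terminal N (the right-hand side begins with the left-hand side itself).

Y → B: starts with B
B → a: starts with a
B → B B a: LEFT RECURSIVE (starts with B)
Y → f B: starts with f

The grammar has direct left recursion on: B.

Answer: Yes, B is left-recursive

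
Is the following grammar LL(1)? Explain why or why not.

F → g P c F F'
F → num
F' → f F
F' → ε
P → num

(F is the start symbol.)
A grammar is LL(1) if for each non-terminal N with multiple productions, the predict sets of those productions are pairwise disjoint, where PREDICT(N → α) = (FIRST(α) \ {ε}) ∪ (FOLLOW(N) if α ⇒* ε).

Relevant sets:
  FOLLOW(F') = { $, 'f' }

For F:
  PREDICT(F → g P c F F') = { 'g' }
  PREDICT(F → num) = { 'num' }
For F':
  PREDICT(F' → f F) = { 'f' }
  PREDICT(F' → ε) = { $, 'f' }
P has a single production, so nothing to check there.

Conflict found: Predict set conflict for F': { 'f' }
The grammar is NOT LL(1).

Answer: No. Predict set conflict for F': { 'f' }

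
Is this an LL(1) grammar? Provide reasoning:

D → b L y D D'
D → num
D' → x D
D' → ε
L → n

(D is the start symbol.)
No. Predict set conflict for D': { 'x' }

A grammar is LL(1) if for each non-terminal N with multiple productions, the predict sets of those productions are pairwise disjoint, where PREDICT(N → α) = (FIRST(α) \ {ε}) ∪ (FOLLOW(N) if α ⇒* ε).

Relevant sets:
  FOLLOW(D') = { $, 'x' }

For D:
  PREDICT(D → b L y D D') = { 'b' }
  PREDICT(D → num) = { 'num' }
For D':
  PREDICT(D' → x D) = { 'x' }
  PREDICT(D' → ε) = { $, 'x' }
L has a single production, so nothing to check there.

Conflict found: Predict set conflict for D': { 'x' }
The grammar is NOT LL(1).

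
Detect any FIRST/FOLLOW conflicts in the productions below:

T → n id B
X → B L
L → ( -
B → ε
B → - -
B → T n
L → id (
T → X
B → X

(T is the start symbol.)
Yes. B → T n with FOLLOW(B) on { '(', 'id', 'n' }; B → X with FOLLOW(B) on { '(', 'id', 'n' }

A FIRST/FOLLOW conflict occurs when a non-terminal N has a nullable alternative N → β (β ⇒* ε) and another alternative N → α with FIRST(α) ∩ FOLLOW(N) ≠ ∅: on such a lookahead the parser cannot decide between expanding α and letting N vanish via β.

Nullable non-terminals: B.
FIRST sets used below: FIRST(T) = { '(', '-', 'id', 'n' }, FIRST(X) = { '(', '-', 'id', 'n' }

B: nullable alternative(s) B → ε; FOLLOW(B) = { $, '(', 'id', 'n' }
  B → ε: FIRST \ {ε} = { } — this is the only nullable alternative, skip
  B → - -: FIRST \ {ε} = { '-' } — disjoint from FOLLOW(B)
  B → T n: FIRST \ {ε} = { '(', '-', 'id', 'n' } — overlaps FOLLOW(B) on { '(', 'id', 'n' }: CONFLICT
  B → X: FIRST \ {ε} = { '(', '-', 'id', 'n' } — overlaps FOLLOW(B) on { '(', 'id', 'n' }: CONFLICT

L, T, X have no nullable alternative, so no FIRST/FOLLOW check is needed there.

So the grammar has 2 FIRST/FOLLOW conflicts (marked CONFLICT above).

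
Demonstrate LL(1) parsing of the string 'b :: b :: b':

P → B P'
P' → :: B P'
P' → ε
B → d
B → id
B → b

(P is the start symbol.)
LL(1) parsing maintains a stack (initially the start symbol over $) and the input. At each step: if the stack top is a terminal, match it against the current input token; if it is a non-terminal N, replace it with the RHS of M[N, lookahead] (the unique production whose predict set contains the lookahead).

Stack is shown with the top on the left.

Stack      Input          Action
--------------------------------
P $        b :: b :: b $  output P → B P'
B P' $     b :: b :: b $  output B → b
b P' $     b :: b :: b $  match 'b'
P' $       :: b :: b $    output P' → :: B P'
:: B P' $  :: b :: b $    match '::'
B P' $     b :: b $       output B → b
b P' $     b :: b $       match 'b'
P' $       :: b $         output P' → :: B P'
:: B P' $  :: b $         match '::'
B P' $     b $            output B → b
b P' $     b $            match 'b'
P' $       $              output P' → ε
$          $              accept

The string is accepted.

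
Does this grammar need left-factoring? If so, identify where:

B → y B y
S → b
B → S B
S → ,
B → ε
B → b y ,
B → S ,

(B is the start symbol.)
Left-factoring is needed when two productions for the same non-terminal
share a common prefix on the right-hand side.

Productions for B:
  B → y B y
  B → S B
  B → ε
  B → b y ,
  B → S ,
Productions for S:
  S → b
  S → ,

Found common prefix 'S' in productions for B

Answer: Yes, B has productions with common prefix 'S'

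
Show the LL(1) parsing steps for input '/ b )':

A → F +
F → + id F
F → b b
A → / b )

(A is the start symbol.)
Stack is shown with the top on the left.

Stack    Input    Action
------------------------
A $      / b ) $  output A → / b )
/ b ) $  / b ) $  match '/'
b ) $    b ) $    match 'b'
) $      ) $      match ')'
$        $        accept

The string is accepted.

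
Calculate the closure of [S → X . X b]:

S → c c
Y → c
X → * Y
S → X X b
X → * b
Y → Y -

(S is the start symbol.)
To compute CLOSURE, for each item [A → α.Bβ] where B is a non-terminal, add [B → .γ] for all productions B → γ; repeat for the newly added items until nothing changes.

Start with: [S → X . X b]
  [S → X . X b] has the dot before X: add [X → . * Y], [X → . * b]
No further items can be added.

CLOSURE = { [S → X . X b], [X → . * Y], [X → . * b] }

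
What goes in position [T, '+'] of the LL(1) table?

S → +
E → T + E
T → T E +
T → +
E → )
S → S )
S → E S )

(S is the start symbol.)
To find M[T, '+'], we find productions for T where '+' is in the predict set (PREDICT(N → α) = (FIRST(α) \ {ε}) ∪ (FOLLOW(N) if α ⇒* ε)).

Relevant sets:
  FIRST(T) = { '+' }

T → T E +: PREDICT = { '+' }
  '+' is in predict set, so this production goes in M[T, '+']
T → +: PREDICT = { '+' }
  '+' is in predict set, so this production goes in M[T, '+']

M[T, '+'] = T → T E +, T → +  (a multiply-defined cell — the grammar is not LL(1))

Answer: T → T E +, T → +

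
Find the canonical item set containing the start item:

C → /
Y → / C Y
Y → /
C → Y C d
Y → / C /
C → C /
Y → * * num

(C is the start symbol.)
First, augment the grammar with C' → C
I₀ = CLOSURE({ [C' → . C] }):
  [C' → . C] has the dot before C: add [C → . /], [C → . Y C d], [C → . C /]
  [C → . Y C d] has the dot before Y: add [Y → . / C Y], [Y → . /], [Y → . / C /], [Y → . * * num]
No further items can be added.

I₀ = { [C → . /], [C → . C /], [C → . Y C d], [C' → . C], [Y → . * * num], [Y → . / C /], [Y → . / C Y], [Y → . /] }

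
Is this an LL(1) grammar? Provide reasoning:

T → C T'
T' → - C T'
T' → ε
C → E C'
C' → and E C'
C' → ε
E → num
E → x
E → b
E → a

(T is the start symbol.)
Relevant sets:
  FOLLOW(T') = { $ }
  FOLLOW(C') = { $, '-' }

For T':
  PREDICT(T' → '-' C T') = { '-' }
  PREDICT(T' → ε) = { $ }
For C':
  PREDICT(C' → and E C') = { 'and' }
  PREDICT(C' → ε) = { $, '-' }
For E:
  PREDICT(E → num) = { 'num' }
  PREDICT(E → x) = { 'x' }
  PREDICT(E → b) = { 'b' }
  PREDICT(E → a) = { 'a' }
T, C have a single production, so nothing to check there.

All predict sets are disjoint. The grammar IS LL(1).

Answer: Yes, the grammar is LL(1).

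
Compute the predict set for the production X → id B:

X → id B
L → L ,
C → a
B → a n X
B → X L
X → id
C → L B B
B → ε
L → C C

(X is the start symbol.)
{ 'id' }

PREDICT(X → id B) = (FIRST(RHS) \ {ε}) ∪ (FOLLOW(X) if ε ∈ FIRST(RHS), i.e. RHS ⇒* ε)
FIRST(id B) = { 'id' }
ε ∉ FIRST(id B), so FOLLOW(X) is not added.
PREDICT(X → id B) = { 'id' }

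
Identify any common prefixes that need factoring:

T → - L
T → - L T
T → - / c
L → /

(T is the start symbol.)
Left-factoring is needed when two productions for the same non-terminal
share a common prefix on the right-hand side.

Productions for T:
  T → - L
  T → - L T
  T → - / c

Found common prefix '-' in productions for T

Answer: Yes, T has productions with common prefix '-'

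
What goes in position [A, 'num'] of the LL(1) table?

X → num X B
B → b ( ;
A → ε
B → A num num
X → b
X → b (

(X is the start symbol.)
To find M[A, 'num'], we find productions for A where 'num' is in the predict set (PREDICT(N → α) = (FIRST(α) \ {ε}) ∪ (FOLLOW(N) if α ⇒* ε)).

Relevant sets:
  FOLLOW(A) = { 'num' }

A → ε: PREDICT = { 'num' }
  'num' is in predict set, so this production goes in M[A, 'num']

M[A, 'num'] = A → ε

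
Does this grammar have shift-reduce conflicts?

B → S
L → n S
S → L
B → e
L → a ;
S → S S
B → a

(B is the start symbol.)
A shift-reduce conflict occurs when an LR(0) state has both:
  - a complete (reduce) item [A → α .] (dot at the end), and
  - a shift item [B → β . c γ] (dot before a terminal).

Augment with B' → B and build the canonical LR(0) collection (I0 = CLOSURE({[B' → . B]}), then GOTO on every symbol after a dot until no new states appear). It has 11 states:
  I0: { [B → . S], [B → . a], [B → . e], [B' → . B], [L → . a ;], [L → . n S], [S → . L], [S → . S S] }  — shift
  I1: { [B' → B .] }  — accept
  I2: { [S → L .] }  — reduce
  I3: { [B → S .], [L → . a ;], [L → . n S], [S → . L], [S → . S S], [S → S . S] }  — shift, reduce
  I4: { [B → a .], [L → a . ;] }  — shift, reduce
  I5: { [B → e .] }  — reduce
  I6: { [L → . a ;], [L → . n S], [L → n . S], [S → . L], [S → . S S] }  — shift
  I7: { [L → . a ;], [L → . n S], [L → n S .], [S → . L], [S → . S S], [S → S . S] }  — shift, reduce
  I8: { [L → a . ;] }  — shift
  I9: { [L → a ; .] }  — reduce
  I10: { [L → . a ;], [L → . n S], [S → . L], [S → . S S], [S → S . S], [S → S S .] }  — shift, reduce

I3 contains reduce item [B → S .] and shift items [L → . a ;], [L → . n S] — shift-reduce conflict.
I4 contains reduce item [B → a .] and shift item [L → a . ;] — shift-reduce conflict.
I7 contains reduce item [L → n S .] and shift items [L → . a ;], [L → . n S] — shift-reduce conflict.
I10 contains reduce item [S → S S .] and shift items [L → . a ;], [L → . n S] — shift-reduce conflict.

Answer: Yes — I3: [B → S .] vs [L → . a ;]; I4: [B → a .] vs [L → a . ;]; I7: [L → n S .] vs [L → . a ;]; I10: [S → S S .] vs [L → . a ;]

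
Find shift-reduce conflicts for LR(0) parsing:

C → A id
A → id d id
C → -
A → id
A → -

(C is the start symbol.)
Yes — I4: [A → id .] vs [A → id . d id]

A shift-reduce conflict occurs when an LR(0) state has both:
  - a complete (reduce) item [A → α .] (dot at the end), and
  - a shift item [B → β . c γ] (dot before a terminal).

Augment with C' → C and build the canonical LR(0) collection (I0 = CLOSURE({[C' → . C]}), then GOTO on every symbol after a dot until no new states appear). It has 8 states:
  I0: { [A → . -], [A → . id d id], [A → . id], [C → . -], [C → . A id], [C' → . C] }  — shift
  I1: { [A → - .], [C → - .] }  — 2 reduces
  I2: { [C → A . id] }  — shift
  I3: { [C' → C .] }  — accept
  I4: { [A → id . d id], [A → id .] }  — shift, reduce
  I5: { [A → id d . id] }  — shift
  I6: { [A → id d id .] }  — reduce
  I7: { [C → A id .] }  — reduce

I4 contains reduce item [A → id .] and shift item [A → id . d id] — shift-reduce conflict.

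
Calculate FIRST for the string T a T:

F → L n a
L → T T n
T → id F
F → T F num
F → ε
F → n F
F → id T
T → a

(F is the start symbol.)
{ 'a', 'id' }

FIRST sets of the non-terminals involved (from the grammar, by fixed-point iteration):
  FIRST(T) = { 'a', 'id' }

To compute FIRST(T a T), process the symbols left to right:
Symbol T is a non-terminal. Add FIRST(T) \ {ε} = { 'a', 'id' }
T is not nullable (ε ∉ FIRST(T)), so stop here.
FIRST(T a T) = { 'a', 'id' }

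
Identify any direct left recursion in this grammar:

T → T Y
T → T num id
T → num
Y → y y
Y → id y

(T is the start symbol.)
Yes, T is left-recursive

Direct left recursion occurs when N → N α for some non-terminal N (the right-hand side begins with the left-hand side itself).

T → T Y: LEFT RECURSIVE (starts with T)
T → T num id: LEFT RECURSIVE (starts with T)
T → num: starts with num
Y → y y: starts with y
Y → id y: starts with id

The grammar has direct left recursion on: T.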